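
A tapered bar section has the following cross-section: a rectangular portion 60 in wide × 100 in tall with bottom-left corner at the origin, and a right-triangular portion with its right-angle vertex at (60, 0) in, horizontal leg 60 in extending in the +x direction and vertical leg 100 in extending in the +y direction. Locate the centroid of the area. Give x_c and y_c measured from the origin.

rectangular portion: A = 60 × 100 = 6000.00, centroid at (30.00, 50.00).
triangular portion: A = ½·60·100 = 3000.00, centroid at (80.00, 33.33).
ΣA = 9000.00 in²
ΣAx_c = (6000.00)(30.00) + (3000.00)(80.00) = 420000.00 in³
ΣAy_c = (6000.00)(50.00) + (3000.00)(33.33) = 400000.00 in³
x_c = 420000.00 / 9000.00 = 46.67 in
y_c = 400000.00 / 9000.00 = 44.44 in

x_c = 46.67 in, y_c = 44.44 in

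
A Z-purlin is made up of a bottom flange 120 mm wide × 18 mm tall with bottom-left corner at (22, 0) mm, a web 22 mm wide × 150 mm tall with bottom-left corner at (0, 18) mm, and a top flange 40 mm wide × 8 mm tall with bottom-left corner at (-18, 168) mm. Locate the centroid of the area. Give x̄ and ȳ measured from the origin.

x̄ = 37.03 mm, ȳ = 65.98 mm

bottom flange: A = 120 × 18 = 2160.00, centroid at (82.00, 9.00).
web: A = 22 × 150 = 3300.00, centroid at (11.00, 93.00).
top flange: A = 40 × 8 = 320.00, centroid at (2.00, 172.00).
ΣA = 5780.00 mm², ΣAx̄ = 214060.00 mm³, ΣAȳ = 381380.00 mm³.
x̄ = 214060.00/5780.00 = 37.03 mm; ȳ = 381380.00/5780.00 = 65.98 mm.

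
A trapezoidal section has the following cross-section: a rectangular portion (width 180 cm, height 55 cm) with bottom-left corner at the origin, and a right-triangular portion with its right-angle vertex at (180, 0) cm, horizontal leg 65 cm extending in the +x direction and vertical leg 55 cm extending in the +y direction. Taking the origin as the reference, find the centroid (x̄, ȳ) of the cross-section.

x̄ = 107.08 cm, ȳ = 26.10 cm

rectangular portion: A = 180 × 55 = 9900.00, centroid at (90.00, 27.50).
triangular portion: A = ½·65·55 = 1787.50, centroid at (201.67, 18.33).
ΣA = 11687.50 cm²
ΣAx̄ = (9900.00)(90.00) + (1787.50)(201.67) = 1251479.17 cm³
ΣAȳ = (9900.00)(27.50) + (1787.50)(18.33) = 305020.83 cm³
x̄ = 1251479.17 / 11687.50 = 107.08 cm
ȳ = 305020.83 / 11687.50 = 26.10 cm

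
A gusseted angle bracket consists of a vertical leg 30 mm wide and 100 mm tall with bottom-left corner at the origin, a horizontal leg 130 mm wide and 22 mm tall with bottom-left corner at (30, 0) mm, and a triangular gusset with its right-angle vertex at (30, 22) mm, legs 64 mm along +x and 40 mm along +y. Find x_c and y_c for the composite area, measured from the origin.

x_c = 53.56 mm, y_c = 31.75 mm

vertical leg: A = 30 × 100 = 3000.00, centroid at (15.00, 50.00).
horizontal leg: A = 130 × 22 = 2860.00, centroid at (95.00, 11.00).
gusset: A = ½·64·40 = 1280.00, centroid at (51.33, 35.33).
ΣA = 7140.00 mm², ΣAx_c = 382406.67 mm³, ΣAy_c = 226686.67 mm³.
x_c = 382406.67/7140.00 = 53.56 mm; y_c = 226686.67/7140.00 = 31.75 mm.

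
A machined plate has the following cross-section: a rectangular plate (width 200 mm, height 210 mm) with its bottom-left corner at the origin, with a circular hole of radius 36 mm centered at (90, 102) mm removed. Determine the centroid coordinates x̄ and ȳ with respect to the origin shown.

plate: A = 200 × 210 = 42000.00, centroid at (100.00, 105.00).
hole: A = −π·36² = -4071.50, centroid at (90.00, 102.00).
ΣA = 37928.50 mm²
ΣAx̄ = (42000.00)(100.00) + (-4071.50)(90.00) = 3833564.63 mm³
ΣAȳ = (42000.00)(105.00) + (-4071.50)(102.00) = 3994706.58 mm³
x̄ = 3833564.63 / 37928.50 = 101.07 mm
ȳ = 3994706.58 / 37928.50 = 105.32 mm

x̄ = 101.07 mm, ȳ = 105.32 mm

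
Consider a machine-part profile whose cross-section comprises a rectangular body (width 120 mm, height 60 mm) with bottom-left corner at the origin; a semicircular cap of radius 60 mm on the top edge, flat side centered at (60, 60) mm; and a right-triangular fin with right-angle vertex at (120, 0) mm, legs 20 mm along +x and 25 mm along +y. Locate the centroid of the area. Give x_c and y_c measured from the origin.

rectangular body: A = 120 × 60 = 7200.00, centroid at (60.00, 30.00).
semicircular top: A = ½π·60² = 5654.87, centroid at (60.00, 85.46).
triangular fin: A = ½·20·25 = 250.00, centroid at (126.67, 8.33).
ΣA = 13104.87 mm²
ΣAx_c = (7200.00)(60.00) + (5654.87)(60.00) + (250.00)(126.67) = 802958.67 mm³
ΣAy_c = (7200.00)(30.00) + (5654.87)(85.46) + (250.00)(8.33) = 701375.34 mm³
x_c = 802958.67 / 13104.87 = 61.27 mm
y_c = 701375.34 / 13104.87 = 53.52 mm

x_c = 61.27 mm, y_c = 53.52 mm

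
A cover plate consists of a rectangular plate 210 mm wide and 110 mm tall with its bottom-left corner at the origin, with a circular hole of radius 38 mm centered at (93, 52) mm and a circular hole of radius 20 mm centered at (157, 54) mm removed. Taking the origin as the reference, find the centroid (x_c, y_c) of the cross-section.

plate: A = 210 × 110 = 23100.00, centroid at (105.00, 55.00).
hole 1: A = −π·38² = -4536.46, centroid at (93.00, 52.00).
hole 2: A = −π·20² = -1256.64, centroid at (157.00, 54.00).
ΣA = 17306.90 mm²
ΣAx_c = (23100.00)(105.00) + (-4536.46)(93.00) + (-1256.64)(157.00) = 1806317.22 mm³
ΣAy_c = (23100.00)(55.00) + (-4536.46)(52.00) + (-1256.64)(54.00) = 966745.69 mm³
x_c = 1806317.22 / 17306.90 = 104.37 mm
y_c = 966745.69 / 17306.90 = 55.86 mm

x_c = 104.37 mm, y_c = 55.86 mm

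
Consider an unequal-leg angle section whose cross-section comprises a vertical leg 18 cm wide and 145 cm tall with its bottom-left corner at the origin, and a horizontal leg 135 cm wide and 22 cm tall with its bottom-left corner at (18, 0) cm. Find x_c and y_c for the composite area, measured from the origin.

x_c = 49.72 cm, y_c = 39.77 cm

vertical leg: A = 18 × 145 = 2610.00, centroid at (9.00, 72.50).
horizontal leg: A = 135 × 22 = 2970.00, centroid at (85.50, 11.00).
ΣA = 5580.00 cm²
ΣAx_c = (2610.00)(9.00) + (2970.00)(85.50) = 277425.00 cm³
ΣAy_c = (2610.00)(72.50) + (2970.00)(11.00) = 221895.00 cm³
x_c = 277425.00 / 5580.00 = 49.72 cm
y_c = 221895.00 / 5580.00 = 39.77 cm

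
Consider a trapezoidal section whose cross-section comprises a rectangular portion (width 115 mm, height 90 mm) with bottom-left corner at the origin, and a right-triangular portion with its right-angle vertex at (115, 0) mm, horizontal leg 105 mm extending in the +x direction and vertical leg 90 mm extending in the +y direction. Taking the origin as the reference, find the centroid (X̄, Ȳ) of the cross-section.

X̄ = 86.49 mm, Ȳ = 40.30 mm

Part | A | x̄ᵢ | ȳᵢ | A·x̄ᵢ | A·ȳᵢ
rectangular portion | 10350.00 | 57.50 | 45.00 | 595125.00 | 465750.00
triangular portion | 4725.00 | 150.00 | 30.00 | 708750.00 | 141750.00
Σ | 15075.00 |  |  | 1303875.00 | 607500.00
X̄ = 1303875.00 / 15075.00 = 86.49 mm
Ȳ = 607500.00 / 15075.00 = 40.30 mm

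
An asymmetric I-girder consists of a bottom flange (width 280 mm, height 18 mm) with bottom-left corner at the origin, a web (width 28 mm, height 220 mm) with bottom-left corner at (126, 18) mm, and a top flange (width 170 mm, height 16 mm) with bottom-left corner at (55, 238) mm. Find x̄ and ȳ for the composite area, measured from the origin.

x̄ = 140.00 mm, ȳ = 107.97 mm

Part | A | x̄ᵢ | ȳᵢ | A·x̄ᵢ | A·ȳᵢ
bottom flange | 5040.00 | 140.00 | 9.00 | 705600.00 | 45360.00
web | 6160.00 | 140.00 | 128.00 | 862400.00 | 788480.00
top flange | 2720.00 | 140.00 | 246.00 | 380800.00 | 669120.00
Σ | 13920.00 |  |  | 1948800.00 | 1502960.00
x̄ = 1948800.00 / 13920.00 = 140.00 mm
ȳ = 1502960.00 / 13920.00 = 107.97 mm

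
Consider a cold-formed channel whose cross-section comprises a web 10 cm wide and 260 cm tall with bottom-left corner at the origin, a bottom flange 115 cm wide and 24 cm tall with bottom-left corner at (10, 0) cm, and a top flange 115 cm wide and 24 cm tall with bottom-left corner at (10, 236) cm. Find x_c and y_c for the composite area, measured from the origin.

x_c = 47.49 cm, y_c = 130.00 cm

Part | A | x̄ᵢ | ȳᵢ | A·x̄ᵢ | A·ȳᵢ
web | 2600.00 | 5.00 | 130.00 | 13000.00 | 338000.00
bottom flange | 2760.00 | 67.50 | 12.00 | 186300.00 | 33120.00
top flange | 2760.00 | 67.50 | 248.00 | 186300.00 | 684480.00
Σ | 8120.00 |  |  | 385600.00 | 1055600.00
x_c = 385600.00 / 8120.00 = 47.49 cm
y_c = 1055600.00 / 8120.00 = 130.00 cm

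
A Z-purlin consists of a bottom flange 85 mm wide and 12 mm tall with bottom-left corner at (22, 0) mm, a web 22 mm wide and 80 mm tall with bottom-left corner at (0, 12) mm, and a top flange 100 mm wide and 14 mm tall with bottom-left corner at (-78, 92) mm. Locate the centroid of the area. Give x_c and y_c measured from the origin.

x_c = 10.99 mm, y_c = 56.52 mm

Part | A | x̄ᵢ | ȳᵢ | A·x̄ᵢ | A·ȳᵢ
bottom flange | 1020.00 | 64.50 | 6.00 | 65790.00 | 6120.00
web | 1760.00 | 11.00 | 52.00 | 19360.00 | 91520.00
top flange | 1400.00 | -28.00 | 99.00 | -39200.00 | 138600.00
Σ | 4180.00 |  |  | 45950.00 | 236240.00
x_c = 45950.00 / 4180.00 = 10.99 mm
y_c = 236240.00 / 4180.00 = 56.52 mm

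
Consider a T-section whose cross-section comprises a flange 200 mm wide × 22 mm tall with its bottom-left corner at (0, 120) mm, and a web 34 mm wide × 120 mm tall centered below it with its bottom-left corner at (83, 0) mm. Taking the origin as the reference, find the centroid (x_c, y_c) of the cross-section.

x_c = 100.00 mm, y_c = 96.84 mm

web: A = 34 × 120 = 4080.00, centroid at (100.00, 60.00).
flange: A = 200 × 22 = 4400.00, centroid at (100.00, 131.00).
ΣA = 8480.00 mm²
ΣAx_c = (4080.00)(100.00) + (4400.00)(100.00) = 848000.00 mm³
ΣAy_c = (4080.00)(60.00) + (4400.00)(131.00) = 821200.00 mm³
x_c = 848000.00 / 8480.00 = 100.00 mm
y_c = 821200.00 / 8480.00 = 96.84 mm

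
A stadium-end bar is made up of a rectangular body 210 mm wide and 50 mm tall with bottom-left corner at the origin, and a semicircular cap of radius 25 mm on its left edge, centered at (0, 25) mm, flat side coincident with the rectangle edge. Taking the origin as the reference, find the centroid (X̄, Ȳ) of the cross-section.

rectangular body: A = 210 × 50 = 10500.00, centroid at (105.00, 25.00).
semicircular end: A = ½π·25² = 981.75, centroid at (-10.61, 25.00).
ΣA = 11481.75 mm², ΣAX̄ = 1092083.33 mm³, ΣAȲ = 287043.69 mm³.
X̄ = 1092083.33/11481.75 = 95.11 mm; Ȳ = 287043.69/11481.75 = 25.00 mm.

X̄ = 95.11 mm, Ȳ = 25.00 mm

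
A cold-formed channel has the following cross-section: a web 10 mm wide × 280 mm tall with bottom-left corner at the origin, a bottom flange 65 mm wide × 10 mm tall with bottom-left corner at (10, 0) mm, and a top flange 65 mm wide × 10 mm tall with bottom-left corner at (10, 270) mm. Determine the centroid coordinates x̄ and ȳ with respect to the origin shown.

x̄ = 16.89 mm, ȳ = 140.00 mm

web: A = 10 × 280 = 2800.00, centroid at (5.00, 140.00).
bottom flange: A = 65 × 10 = 650.00, centroid at (42.50, 5.00).
top flange: A = 65 × 10 = 650.00, centroid at (42.50, 275.00).
ΣA = 4100.00 mm²
ΣAx̄ = (2800.00)(5.00) + (650.00)(42.50) + (650.00)(42.50) = 69250.00 mm³
ΣAȳ = (2800.00)(140.00) + (650.00)(5.00) + (650.00)(275.00) = 574000.00 mm³
x̄ = 69250.00 / 4100.00 = 16.89 mm
ȳ = 574000.00 / 4100.00 = 140.00 mm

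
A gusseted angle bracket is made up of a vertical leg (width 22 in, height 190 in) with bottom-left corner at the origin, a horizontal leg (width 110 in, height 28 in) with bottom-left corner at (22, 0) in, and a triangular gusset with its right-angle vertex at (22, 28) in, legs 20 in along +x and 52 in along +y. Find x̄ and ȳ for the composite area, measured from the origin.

Part | A | x̄ᵢ | ȳᵢ | A·x̄ᵢ | A·ȳᵢ
vertical leg | 4180.00 | 11.00 | 95.00 | 45980.00 | 397100.00
horizontal leg | 3080.00 | 77.00 | 14.00 | 237160.00 | 43120.00
gusset | 520.00 | 28.67 | 45.33 | 14906.67 | 23573.33
Σ | 7780.00 |  |  | 298046.67 | 463793.33
x̄ = 298046.67 / 7780.00 = 38.31 in
ȳ = 463793.33 / 7780.00 = 59.61 in

x̄ = 38.31 in, ȳ = 59.61 in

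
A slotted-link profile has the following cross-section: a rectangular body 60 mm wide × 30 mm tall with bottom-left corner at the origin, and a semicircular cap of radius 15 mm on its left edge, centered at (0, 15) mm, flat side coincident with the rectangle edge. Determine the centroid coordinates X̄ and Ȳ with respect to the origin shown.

X̄ = 24.03 mm, Ȳ = 15.00 mm

rectangular body: A = 60 × 30 = 1800.00, centroid at (30.00, 15.00).
semicircular end: A = ½π·15² = 353.43, centroid at (-6.37, 15.00).
ΣA = 2153.43 mm²
ΣAX̄ = (1800.00)(30.00) + (353.43)(-6.37) = 51750.00 mm³
ΣAȲ = (1800.00)(15.00) + (353.43)(15.00) = 32301.44 mm³
X̄ = 51750.00 / 2153.43 = 24.03 mm
Ȳ = 32301.44 / 2153.43 = 15.00 mm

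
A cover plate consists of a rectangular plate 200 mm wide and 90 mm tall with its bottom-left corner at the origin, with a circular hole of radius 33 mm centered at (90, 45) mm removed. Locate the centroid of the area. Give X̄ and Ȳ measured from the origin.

plate: A = 200 × 90 = 18000.00, centroid at (100.00, 45.00).
hole: A = −π·33² = -3421.19, centroid at (90.00, 45.00).
ΣA = 14578.81 mm², ΣAX̄ = 1492092.50 mm³, ΣAȲ = 656046.25 mm³.
X̄ = 1492092.50/14578.81 = 102.35 mm; Ȳ = 656046.25/14578.81 = 45.00 mm.

X̄ = 102.35 mm, Ȳ = 45.00 mm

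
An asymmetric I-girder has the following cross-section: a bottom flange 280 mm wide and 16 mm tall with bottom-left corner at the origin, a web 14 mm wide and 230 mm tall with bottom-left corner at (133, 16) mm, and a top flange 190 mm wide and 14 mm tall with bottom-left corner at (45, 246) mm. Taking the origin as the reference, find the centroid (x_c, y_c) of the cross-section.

x_c = 140.00 mm, y_c = 109.14 mm

bottom flange: A = 280 × 16 = 4480.00, centroid at (140.00, 8.00).
web: A = 14 × 230 = 3220.00, centroid at (140.00, 131.00).
top flange: A = 190 × 14 = 2660.00, centroid at (140.00, 253.00).
ΣA = 10360.00 mm², ΣAx_c = 1450400.00 mm³, ΣAy_c = 1130640.00 mm³.
x_c = 1450400.00/10360.00 = 140.00 mm; y_c = 1130640.00/10360.00 = 109.14 mm.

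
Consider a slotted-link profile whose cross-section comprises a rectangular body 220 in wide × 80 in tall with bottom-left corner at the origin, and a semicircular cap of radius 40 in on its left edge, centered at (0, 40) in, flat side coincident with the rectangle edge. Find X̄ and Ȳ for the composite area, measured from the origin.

X̄ = 94.13 in, Ȳ = 40.00 in

rectangular body: A = 220 × 80 = 17600.00, centroid at (110.00, 40.00).
semicircular end: A = ½π·40² = 2513.27, centroid at (-16.98, 40.00).
ΣA = 20113.27 in², ΣAX̄ = 1893333.33 in³, ΣAȲ = 804530.96 in³.
X̄ = 1893333.33/20113.27 = 94.13 in; Ȳ = 804530.96/20113.27 = 40.00 in.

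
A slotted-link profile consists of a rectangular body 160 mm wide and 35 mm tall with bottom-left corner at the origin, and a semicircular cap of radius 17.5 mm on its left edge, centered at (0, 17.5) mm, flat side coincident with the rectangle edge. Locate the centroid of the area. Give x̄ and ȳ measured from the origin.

x̄ = 73.08 mm, ȳ = 17.50 mm

rectangular body: A = 160 × 35 = 5600.00, centroid at (80.00, 17.50).
semicircular end: A = ½π·17.5² = 481.06, centroid at (-7.43, 17.50).
ΣA = 6081.06 mm², ΣAx̄ = 444427.08 mm³, ΣAȳ = 106418.49 mm³.
x̄ = 444427.08/6081.06 = 73.08 mm; ȳ = 106418.49/6081.06 = 17.50 mm.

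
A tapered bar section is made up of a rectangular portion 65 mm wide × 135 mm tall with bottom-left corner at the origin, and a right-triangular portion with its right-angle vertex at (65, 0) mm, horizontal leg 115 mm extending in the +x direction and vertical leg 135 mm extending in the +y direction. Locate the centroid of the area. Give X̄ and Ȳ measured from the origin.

X̄ = 65.75 mm, Ȳ = 56.94 mm

rectangular portion: A = 65 × 135 = 8775.00, centroid at (32.50, 67.50).
triangular portion: A = ½·115·135 = 7762.50, centroid at (103.33, 45.00).
ΣA = 16537.50 mm²
ΣAX̄ = (8775.00)(32.50) + (7762.50)(103.33) = 1087312.50 mm³
ΣAȲ = (8775.00)(67.50) + (7762.50)(45.00) = 941625.00 mm³
X̄ = 1087312.50 / 16537.50 = 65.75 mm
Ȳ = 941625.00 / 16537.50 = 56.94 mm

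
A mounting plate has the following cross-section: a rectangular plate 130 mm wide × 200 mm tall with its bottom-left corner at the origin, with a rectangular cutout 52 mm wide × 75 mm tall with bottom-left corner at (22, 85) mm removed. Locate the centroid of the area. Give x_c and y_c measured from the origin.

x_c = 68.00 mm, y_c = 96.03 mm

Part | A | x̄ᵢ | ȳᵢ | A·x̄ᵢ | A·ȳᵢ
plate | 26000.00 | 65.00 | 100.00 | 1690000.00 | 2600000.00
hole | -3900.00 | 48.00 | 122.50 | -187200.00 | -477750.00
Σ | 22100.00 |  |  | 1502800.00 | 2122250.00
x_c = 1502800.00 / 22100.00 = 68.00 mm
y_c = 2122250.00 / 22100.00 = 96.03 mm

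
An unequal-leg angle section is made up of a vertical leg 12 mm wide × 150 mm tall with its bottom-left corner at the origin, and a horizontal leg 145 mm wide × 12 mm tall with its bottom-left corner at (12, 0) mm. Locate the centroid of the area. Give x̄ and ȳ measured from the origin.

vertical leg: A = 12 × 150 = 1800.00, centroid at (6.00, 75.00).
horizontal leg: A = 145 × 12 = 1740.00, centroid at (84.50, 6.00).
ΣA = 3540.00 mm²
ΣAx̄ = (1800.00)(6.00) + (1740.00)(84.50) = 157830.00 mm³
ΣAȳ = (1800.00)(75.00) + (1740.00)(6.00) = 145440.00 mm³
x̄ = 157830.00 / 3540.00 = 44.58 mm
ȳ = 145440.00 / 3540.00 = 41.08 mm

x̄ = 44.58 mm, ȳ = 41.08 mm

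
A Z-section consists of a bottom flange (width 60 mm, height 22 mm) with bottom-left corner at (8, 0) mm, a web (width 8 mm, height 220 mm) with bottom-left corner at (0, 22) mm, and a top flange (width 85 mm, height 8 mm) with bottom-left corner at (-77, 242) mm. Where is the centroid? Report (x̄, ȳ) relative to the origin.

bottom flange: A = 60 × 22 = 1320.00, centroid at (38.00, 11.00).
web: A = 8 × 220 = 1760.00, centroid at (4.00, 132.00).
top flange: A = 85 × 8 = 680.00, centroid at (-34.50, 246.00).
ΣA = 3760.00 mm², ΣAx̄ = 33740.00 mm³, ΣAȳ = 414120.00 mm³.
x̄ = 33740.00/3760.00 = 8.97 mm; ȳ = 414120.00/3760.00 = 110.14 mm.

x̄ = 8.97 mm, ȳ = 110.14 mm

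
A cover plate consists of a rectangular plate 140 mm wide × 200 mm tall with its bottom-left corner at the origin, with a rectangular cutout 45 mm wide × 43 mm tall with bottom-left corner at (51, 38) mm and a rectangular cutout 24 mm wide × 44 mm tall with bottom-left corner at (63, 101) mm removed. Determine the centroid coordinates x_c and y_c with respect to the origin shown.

x_c = 69.52 mm, y_c = 102.16 mm

Part | A | x̄ᵢ | ȳᵢ | A·x̄ᵢ | A·ȳᵢ
plate | 28000.00 | 70.00 | 100.00 | 1960000.00 | 2800000.00
hole 1 | -1935.00 | 73.50 | 59.50 | -142222.50 | -115132.50
hole 2 | -1056.00 | 75.00 | 123.00 | -79200.00 | -129888.00
Σ | 25009.00 |  |  | 1738577.50 | 2554979.50
x_c = 1738577.50 / 25009.00 = 69.52 mm
y_c = 2554979.50 / 25009.00 = 102.16 mm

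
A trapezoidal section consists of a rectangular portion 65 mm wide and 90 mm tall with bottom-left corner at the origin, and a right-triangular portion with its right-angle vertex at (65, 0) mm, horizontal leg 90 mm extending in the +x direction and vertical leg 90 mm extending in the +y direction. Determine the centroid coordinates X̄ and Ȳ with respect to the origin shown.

X̄ = 58.07 mm, Ȳ = 38.86 mm

rectangular portion: A = 65 × 90 = 5850.00, centroid at (32.50, 45.00).
triangular portion: A = ½·90·90 = 4050.00, centroid at (95.00, 30.00).
ΣA = 9900.00 mm², ΣAX̄ = 574875.00 mm³, ΣAȲ = 384750.00 mm³.
X̄ = 574875.00/9900.00 = 58.07 mm; Ȳ = 384750.00/9900.00 = 38.86 mm.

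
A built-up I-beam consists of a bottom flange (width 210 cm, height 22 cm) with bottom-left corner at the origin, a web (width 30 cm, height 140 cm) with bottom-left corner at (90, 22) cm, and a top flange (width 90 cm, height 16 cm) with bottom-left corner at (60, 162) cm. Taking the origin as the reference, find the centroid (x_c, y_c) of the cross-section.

x_c = 105.00 cm, y_c = 66.47 cm

Part | A | x̄ᵢ | ȳᵢ | A·x̄ᵢ | A·ȳᵢ
bottom flange | 4620.00 | 105.00 | 11.00 | 485100.00 | 50820.00
web | 4200.00 | 105.00 | 92.00 | 441000.00 | 386400.00
top flange | 1440.00 | 105.00 | 170.00 | 151200.00 | 244800.00
Σ | 10260.00 |  |  | 1077300.00 | 682020.00
x_c = 1077300.00 / 10260.00 = 105.00 cm
y_c = 682020.00 / 10260.00 = 66.47 cm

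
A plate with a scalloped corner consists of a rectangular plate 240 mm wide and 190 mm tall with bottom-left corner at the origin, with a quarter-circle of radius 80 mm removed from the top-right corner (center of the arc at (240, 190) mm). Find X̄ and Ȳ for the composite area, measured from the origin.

X̄ = 109.34 mm, Ȳ = 87.44 mm

Part | A | x̄ᵢ | ȳᵢ | A·x̄ᵢ | A·ȳᵢ
plate | 45600.00 | 120.00 | 95.00 | 5472000.00 | 4332000.00
removed quarter-circle | -5026.55 | 206.05 | 156.05 | -1035704.91 | -784377.50
Σ | 40573.45 |  |  | 4436295.09 | 3547622.50
X̄ = 4436295.09 / 40573.45 = 109.34 mm
Ȳ = 3547622.50 / 40573.45 = 87.44 mm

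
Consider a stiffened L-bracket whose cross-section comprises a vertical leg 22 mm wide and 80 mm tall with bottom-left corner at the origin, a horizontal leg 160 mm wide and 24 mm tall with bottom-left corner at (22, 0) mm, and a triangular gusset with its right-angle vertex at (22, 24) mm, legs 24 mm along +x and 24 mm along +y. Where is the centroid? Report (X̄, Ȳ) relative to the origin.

X̄ = 71.28 mm, Ȳ = 21.35 mm

vertical leg: A = 22 × 80 = 1760.00, centroid at (11.00, 40.00).
horizontal leg: A = 160 × 24 = 3840.00, centroid at (102.00, 12.00).
gusset: A = ½·24·24 = 288.00, centroid at (30.00, 32.00).
ΣA = 5888.00 mm², ΣAX̄ = 419680.00 mm³, ΣAȲ = 125696.00 mm³.
X̄ = 419680.00/5888.00 = 71.28 mm; Ȳ = 125696.00/5888.00 = 21.35 mm.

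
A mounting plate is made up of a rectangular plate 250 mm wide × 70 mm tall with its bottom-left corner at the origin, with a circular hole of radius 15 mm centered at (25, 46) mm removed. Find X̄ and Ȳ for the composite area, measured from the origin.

X̄ = 129.21 mm, Ȳ = 34.54 mm

Part | A | x̄ᵢ | ȳᵢ | A·x̄ᵢ | A·ȳᵢ
plate | 17500.00 | 125.00 | 35.00 | 2187500.00 | 612500.00
hole | -706.86 | 25.00 | 46.00 | -17671.46 | -32515.48
Σ | 16793.14 |  |  | 2169828.54 | 579984.52
X̄ = 2169828.54 / 16793.14 = 129.21 mm
Ȳ = 579984.52 / 16793.14 = 34.54 mm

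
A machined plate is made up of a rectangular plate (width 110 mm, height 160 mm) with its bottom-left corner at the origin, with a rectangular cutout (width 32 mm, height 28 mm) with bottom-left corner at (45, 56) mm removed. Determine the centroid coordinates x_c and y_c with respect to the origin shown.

Part | A | x̄ᵢ | ȳᵢ | A·x̄ᵢ | A·ȳᵢ
plate | 17600.00 | 55.00 | 80.00 | 968000.00 | 1408000.00
hole | -896.00 | 61.00 | 70.00 | -54656.00 | -62720.00
Σ | 16704.00 |  |  | 913344.00 | 1345280.00
x_c = 913344.00 / 16704.00 = 54.68 mm
y_c = 1345280.00 / 16704.00 = 80.54 mm

x_c = 54.68 mm, y_c = 80.54 mm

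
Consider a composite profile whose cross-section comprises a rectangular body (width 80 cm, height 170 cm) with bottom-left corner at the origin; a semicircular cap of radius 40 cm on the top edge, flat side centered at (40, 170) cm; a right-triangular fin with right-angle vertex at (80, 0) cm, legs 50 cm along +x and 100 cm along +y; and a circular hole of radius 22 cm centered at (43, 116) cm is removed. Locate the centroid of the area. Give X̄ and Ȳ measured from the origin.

X̄ = 48.02 cm, Ȳ = 89.68 cm

Part | A | x̄ᵢ | ȳᵢ | A·x̄ᵢ | A·ȳᵢ
rectangular body | 13600.00 | 40.00 | 85.00 | 544000.00 | 1156000.00
semicircular top | 2513.27 | 40.00 | 186.98 | 100530.96 | 469923.27
triangular fin | 2500.00 | 96.67 | 33.33 | 241666.67 | 83333.33
hole | -1520.53 | 43.00 | 116.00 | -65382.83 | -176381.58
Σ | 17092.74 |  |  | 820814.81 | 1532875.02
X̄ = 820814.81 / 17092.74 = 48.02 cm
Ȳ = 1532875.02 / 17092.74 = 89.68 cm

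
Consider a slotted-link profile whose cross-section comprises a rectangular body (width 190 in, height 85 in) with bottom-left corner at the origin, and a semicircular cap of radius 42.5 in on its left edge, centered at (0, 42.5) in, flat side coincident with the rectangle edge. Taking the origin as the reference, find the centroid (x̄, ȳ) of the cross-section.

rectangular body: A = 190 × 85 = 16150.00, centroid at (95.00, 42.50).
semicircular end: A = ½π·42.5² = 2837.25, centroid at (-18.04, 42.50).
ΣA = 18987.25 in²
ΣAx̄ = (16150.00)(95.00) + (2837.25)(-18.04) = 1483072.92 in³
ΣAȳ = (16150.00)(42.50) + (2837.25)(42.50) = 806958.16 in³
x̄ = 1483072.92 / 18987.25 = 78.11 in
ȳ = 806958.16 / 18987.25 = 42.50 in

x̄ = 78.11 in, ȳ = 42.50 in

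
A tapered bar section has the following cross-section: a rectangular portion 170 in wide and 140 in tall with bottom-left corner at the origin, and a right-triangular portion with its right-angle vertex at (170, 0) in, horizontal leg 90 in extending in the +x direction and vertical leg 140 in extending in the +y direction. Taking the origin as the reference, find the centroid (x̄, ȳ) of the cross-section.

x̄ = 109.07 in, ȳ = 65.12 in

rectangular portion: A = 170 × 140 = 23800.00, centroid at (85.00, 70.00).
triangular portion: A = ½·90·140 = 6300.00, centroid at (200.00, 46.67).
ΣA = 30100.00 in²
ΣAx̄ = (23800.00)(85.00) + (6300.00)(200.00) = 3283000.00 in³
ΣAȳ = (23800.00)(70.00) + (6300.00)(46.67) = 1960000.00 in³
x̄ = 3283000.00 / 30100.00 = 109.07 in
ȳ = 1960000.00 / 30100.00 = 65.12 in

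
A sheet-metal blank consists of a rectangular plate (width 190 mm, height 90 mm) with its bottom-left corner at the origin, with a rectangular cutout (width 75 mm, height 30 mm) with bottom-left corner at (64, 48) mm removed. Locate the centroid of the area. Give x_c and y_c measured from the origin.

Part | A | x̄ᵢ | ȳᵢ | A·x̄ᵢ | A·ȳᵢ
plate | 17100.00 | 95.00 | 45.00 | 1624500.00 | 769500.00
hole | -2250.00 | 101.50 | 63.00 | -228375.00 | -141750.00
Σ | 14850.00 |  |  | 1396125.00 | 627750.00
x_c = 1396125.00 / 14850.00 = 94.02 mm
y_c = 627750.00 / 14850.00 = 42.27 mm

x_c = 94.02 mm, y_c = 42.27 mm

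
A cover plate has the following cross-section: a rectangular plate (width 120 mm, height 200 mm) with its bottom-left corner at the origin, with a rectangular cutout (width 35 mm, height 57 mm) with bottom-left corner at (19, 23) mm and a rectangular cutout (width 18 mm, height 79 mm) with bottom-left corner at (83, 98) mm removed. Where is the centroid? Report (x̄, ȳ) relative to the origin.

x̄ = 60.07 mm, ȳ = 102.11 mm

plate: A = 120 × 200 = 24000.00, centroid at (60.00, 100.00).
hole 1: A = −(35 × 57) = -1995.00, centroid at (36.50, 51.50).
hole 2: A = −(18 × 79) = -1422.00, centroid at (92.00, 137.50).
ΣA = 20583.00 mm², ΣAx̄ = 1236358.50 mm³, ΣAȳ = 2101732.50 mm³.
x̄ = 1236358.50/20583.00 = 60.07 mm; ȳ = 2101732.50/20583.00 = 102.11 mm.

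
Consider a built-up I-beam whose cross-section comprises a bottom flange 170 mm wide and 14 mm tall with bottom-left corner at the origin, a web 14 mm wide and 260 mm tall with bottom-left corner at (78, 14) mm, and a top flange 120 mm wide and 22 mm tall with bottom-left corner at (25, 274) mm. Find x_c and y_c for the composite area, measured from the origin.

x_c = 85.00 mm, y_c = 149.33 mm

Part | A | x̄ᵢ | ȳᵢ | A·x̄ᵢ | A·ȳᵢ
bottom flange | 2380.00 | 85.00 | 7.00 | 202300.00 | 16660.00
web | 3640.00 | 85.00 | 144.00 | 309400.00 | 524160.00
top flange | 2640.00 | 85.00 | 285.00 | 224400.00 | 752400.00
Σ | 8660.00 |  |  | 736100.00 | 1293220.00
x_c = 736100.00 / 8660.00 = 85.00 mm
y_c = 1293220.00 / 8660.00 = 149.33 mm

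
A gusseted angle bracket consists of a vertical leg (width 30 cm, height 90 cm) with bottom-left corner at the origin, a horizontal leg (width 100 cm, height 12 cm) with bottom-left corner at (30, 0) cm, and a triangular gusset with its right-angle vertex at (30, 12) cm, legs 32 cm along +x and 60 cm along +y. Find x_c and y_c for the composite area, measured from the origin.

vertical leg: A = 30 × 90 = 2700.00, centroid at (15.00, 45.00).
horizontal leg: A = 100 × 12 = 1200.00, centroid at (80.00, 6.00).
gusset: A = ½·32·60 = 960.00, centroid at (40.67, 32.00).
ΣA = 4860.00 cm²
ΣAx_c = (2700.00)(15.00) + (1200.00)(80.00) + (960.00)(40.67) = 175540.00 cm³
ΣAy_c = (2700.00)(45.00) + (1200.00)(6.00) + (960.00)(32.00) = 159420.00 cm³
x_c = 175540.00 / 4860.00 = 36.12 cm
y_c = 159420.00 / 4860.00 = 32.80 cm

x_c = 36.12 cm, y_c = 32.80 cm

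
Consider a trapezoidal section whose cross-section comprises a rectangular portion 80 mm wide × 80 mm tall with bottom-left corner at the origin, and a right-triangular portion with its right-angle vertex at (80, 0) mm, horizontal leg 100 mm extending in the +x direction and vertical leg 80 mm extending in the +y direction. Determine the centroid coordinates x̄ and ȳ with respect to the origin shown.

x̄ = 68.21 mm, ȳ = 34.87 mm

rectangular portion: A = 80 × 80 = 6400.00, centroid at (40.00, 40.00).
triangular portion: A = ½·100·80 = 4000.00, centroid at (113.33, 26.67).
ΣA = 10400.00 mm², ΣAx̄ = 709333.33 mm³, ΣAȳ = 362666.67 mm³.
x̄ = 709333.33/10400.00 = 68.21 mm; ȳ = 362666.67/10400.00 = 34.87 mm.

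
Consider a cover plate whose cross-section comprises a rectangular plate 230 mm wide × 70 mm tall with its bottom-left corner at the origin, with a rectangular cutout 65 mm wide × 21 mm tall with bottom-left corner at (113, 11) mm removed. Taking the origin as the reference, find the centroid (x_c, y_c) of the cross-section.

x_c = 112.17 mm, y_c = 36.25 mm

plate: A = 230 × 70 = 16100.00, centroid at (115.00, 35.00).
hole: A = −(65 × 21) = -1365.00, centroid at (145.50, 21.50).
ΣA = 14735.00 mm²
ΣAx_c = (16100.00)(115.00) + (-1365.00)(145.50) = 1652892.50 mm³
ΣAy_c = (16100.00)(35.00) + (-1365.00)(21.50) = 534152.50 mm³
x_c = 1652892.50 / 14735.00 = 112.17 mm
y_c = 534152.50 / 14735.00 = 36.25 mm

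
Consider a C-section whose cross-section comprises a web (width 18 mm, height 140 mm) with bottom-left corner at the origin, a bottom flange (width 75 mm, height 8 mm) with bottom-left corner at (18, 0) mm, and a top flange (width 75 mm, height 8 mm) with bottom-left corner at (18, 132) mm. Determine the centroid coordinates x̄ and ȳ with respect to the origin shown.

web: A = 18 × 140 = 2520.00, centroid at (9.00, 70.00).
bottom flange: A = 75 × 8 = 600.00, centroid at (55.50, 4.00).
top flange: A = 75 × 8 = 600.00, centroid at (55.50, 136.00).
ΣA = 3720.00 mm², ΣAx̄ = 89280.00 mm³, ΣAȳ = 260400.00 mm³.
x̄ = 89280.00/3720.00 = 24.00 mm; ȳ = 260400.00/3720.00 = 70.00 mm.

x̄ = 24.00 mm, ȳ = 70.00 mm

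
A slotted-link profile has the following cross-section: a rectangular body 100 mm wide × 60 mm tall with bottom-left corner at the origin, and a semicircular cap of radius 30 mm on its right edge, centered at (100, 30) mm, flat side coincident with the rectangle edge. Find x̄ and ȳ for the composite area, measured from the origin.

Part | A | x̄ᵢ | ȳᵢ | A·x̄ᵢ | A·ȳᵢ
rectangular body | 6000.00 | 50.00 | 30.00 | 300000.00 | 180000.00
semicircular end | 1413.72 | 112.73 | 30.00 | 159371.67 | 42411.50
Σ | 7413.72 |  |  | 459371.67 | 222411.50
x̄ = 459371.67 / 7413.72 = 61.96 mm
ȳ = 222411.50 / 7413.72 = 30.00 mm

x̄ = 61.96 mm, ȳ = 30.00 mm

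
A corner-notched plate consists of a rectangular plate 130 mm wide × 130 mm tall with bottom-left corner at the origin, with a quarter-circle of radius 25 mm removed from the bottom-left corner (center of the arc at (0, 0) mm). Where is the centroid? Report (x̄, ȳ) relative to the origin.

Part | A | x̄ᵢ | ȳᵢ | A·x̄ᵢ | A·ȳᵢ
plate | 16900.00 | 65.00 | 65.00 | 1098500.00 | 1098500.00
removed quarter-circle | -490.87 | 10.61 | 10.61 | -5208.33 | -5208.33
Σ | 16409.13 |  |  | 1093291.67 | 1093291.67
x̄ = 1093291.67 / 16409.13 = 66.63 mm
ȳ = 1093291.67 / 16409.13 = 66.63 mm

x̄ = 66.63 mm, ȳ = 66.63 mm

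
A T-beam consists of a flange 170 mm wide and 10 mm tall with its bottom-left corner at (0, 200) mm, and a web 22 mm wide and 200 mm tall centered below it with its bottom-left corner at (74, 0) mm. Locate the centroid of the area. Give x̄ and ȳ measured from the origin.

web: A = 22 × 200 = 4400.00, centroid at (85.00, 100.00).
flange: A = 170 × 10 = 1700.00, centroid at (85.00, 205.00).
ΣA = 6100.00 mm²
ΣAx̄ = (4400.00)(85.00) + (1700.00)(85.00) = 518500.00 mm³
ΣAȳ = (4400.00)(100.00) + (1700.00)(205.00) = 788500.00 mm³
x̄ = 518500.00 / 6100.00 = 85.00 mm
ȳ = 788500.00 / 6100.00 = 129.26 mm

x̄ = 85.00 mm, ȳ = 129.26 mm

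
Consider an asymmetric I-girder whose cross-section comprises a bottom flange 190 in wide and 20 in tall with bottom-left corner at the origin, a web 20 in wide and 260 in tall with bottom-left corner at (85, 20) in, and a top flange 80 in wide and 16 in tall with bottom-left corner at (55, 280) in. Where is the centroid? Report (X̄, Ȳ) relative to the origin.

X̄ = 95.00 in, Ȳ = 115.43 in

bottom flange: A = 190 × 20 = 3800.00, centroid at (95.00, 10.00).
web: A = 20 × 260 = 5200.00, centroid at (95.00, 150.00).
top flange: A = 80 × 16 = 1280.00, centroid at (95.00, 288.00).
ΣA = 10280.00 in², ΣAX̄ = 976600.00 in³, ΣAȲ = 1186640.00 in³.
X̄ = 976600.00/10280.00 = 95.00 in; Ȳ = 1186640.00/10280.00 = 115.43 in.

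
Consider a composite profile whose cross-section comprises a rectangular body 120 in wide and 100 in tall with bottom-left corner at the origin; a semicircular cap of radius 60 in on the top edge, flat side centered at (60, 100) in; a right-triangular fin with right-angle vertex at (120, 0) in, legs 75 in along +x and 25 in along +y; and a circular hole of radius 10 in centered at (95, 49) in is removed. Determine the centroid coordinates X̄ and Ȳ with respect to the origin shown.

X̄ = 63.76 in, Ȳ = 71.23 in

rectangular body: A = 120 × 100 = 12000.00, centroid at (60.00, 50.00).
semicircular top: A = ½π·60² = 5654.87, centroid at (60.00, 125.46).
triangular fin: A = ½·75·25 = 937.50, centroid at (145.00, 8.33).
hole: A = −π·10² = -314.16, centroid at (95.00, 49.00).
ΣA = 18278.21 in²
ΣAX̄ = (12000.00)(60.00) + (5654.87)(60.00) + (937.50)(145.00) + (-314.16)(95.00) = 1165384.38 in³
ΣAȲ = (12000.00)(50.00) + (5654.87)(125.46) + (937.50)(8.33) + (-314.16)(49.00) = 1301905.37 in³
X̄ = 1165384.38 / 18278.21 = 63.76 in
Ȳ = 1301905.37 / 18278.21 = 71.23 in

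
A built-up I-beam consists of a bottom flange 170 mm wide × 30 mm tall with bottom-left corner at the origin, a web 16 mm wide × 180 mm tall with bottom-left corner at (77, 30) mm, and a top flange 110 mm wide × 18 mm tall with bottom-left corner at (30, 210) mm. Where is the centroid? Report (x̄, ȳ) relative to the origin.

bottom flange: A = 170 × 30 = 5100.00, centroid at (85.00, 15.00).
web: A = 16 × 180 = 2880.00, centroid at (85.00, 120.00).
top flange: A = 110 × 18 = 1980.00, centroid at (85.00, 219.00).
ΣA = 9960.00 mm², ΣAx̄ = 846600.00 mm³, ΣAȳ = 855720.00 mm³.
x̄ = 846600.00/9960.00 = 85.00 mm; ȳ = 855720.00/9960.00 = 85.92 mm.

x̄ = 85.00 mm, ȳ = 85.92 mm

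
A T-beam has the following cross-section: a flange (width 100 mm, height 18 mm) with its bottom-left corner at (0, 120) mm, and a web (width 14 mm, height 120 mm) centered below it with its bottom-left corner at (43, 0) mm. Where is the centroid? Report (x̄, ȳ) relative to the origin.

x̄ = 50.00 mm, ȳ = 95.69 mm

web: A = 14 × 120 = 1680.00, centroid at (50.00, 60.00).
flange: A = 100 × 18 = 1800.00, centroid at (50.00, 129.00).
ΣA = 3480.00 mm², ΣAx̄ = 174000.00 mm³, ΣAȳ = 333000.00 mm³.
x̄ = 174000.00/3480.00 = 50.00 mm; ȳ = 333000.00/3480.00 = 95.69 mm.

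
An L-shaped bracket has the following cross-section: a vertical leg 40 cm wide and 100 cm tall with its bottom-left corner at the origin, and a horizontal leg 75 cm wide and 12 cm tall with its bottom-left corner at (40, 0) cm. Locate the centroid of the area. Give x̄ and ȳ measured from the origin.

vertical leg: A = 40 × 100 = 4000.00, centroid at (20.00, 50.00).
horizontal leg: A = 75 × 12 = 900.00, centroid at (77.50, 6.00).
ΣA = 4900.00 cm², ΣAx̄ = 149750.00 cm³, ΣAȳ = 205400.00 cm³.
x̄ = 149750.00/4900.00 = 30.56 cm; ȳ = 205400.00/4900.00 = 41.92 cm.

x̄ = 30.56 cm, ȳ = 41.92 cm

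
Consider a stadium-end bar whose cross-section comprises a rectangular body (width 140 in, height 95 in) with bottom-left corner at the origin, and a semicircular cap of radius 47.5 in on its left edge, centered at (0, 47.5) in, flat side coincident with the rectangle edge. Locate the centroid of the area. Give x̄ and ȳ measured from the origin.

x̄ = 51.03 in, ȳ = 47.50 in

Part | A | x̄ᵢ | ȳᵢ | A·x̄ᵢ | A·ȳᵢ
rectangular body | 13300.00 | 70.00 | 47.50 | 931000.00 | 631750.00
semicircular end | 3544.11 | -20.16 | 47.50 | -71447.92 | 168345.19
Σ | 16844.11 |  |  | 859552.08 | 800095.19
x̄ = 859552.08 / 16844.11 = 51.03 in
ȳ = 800095.19 / 16844.11 = 47.50 in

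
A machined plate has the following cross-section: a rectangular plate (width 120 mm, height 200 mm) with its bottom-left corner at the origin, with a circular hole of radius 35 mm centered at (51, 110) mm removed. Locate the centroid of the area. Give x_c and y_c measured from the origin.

x_c = 61.72 mm, y_c = 98.09 mm

plate: A = 120 × 200 = 24000.00, centroid at (60.00, 100.00).
hole: A = −π·35² = -3848.45, centroid at (51.00, 110.00).
ΣA = 20151.55 mm²
ΣAx_c = (24000.00)(60.00) + (-3848.45)(51.00) = 1243729.00 mm³
ΣAy_c = (24000.00)(100.00) + (-3848.45)(110.00) = 1976670.39 mm³
x_c = 1243729.00 / 20151.55 = 61.72 mm
y_c = 1976670.39 / 20151.55 = 98.09 mm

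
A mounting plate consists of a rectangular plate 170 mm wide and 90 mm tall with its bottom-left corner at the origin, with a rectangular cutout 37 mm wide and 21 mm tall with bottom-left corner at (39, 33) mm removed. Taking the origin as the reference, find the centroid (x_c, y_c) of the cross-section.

plate: A = 170 × 90 = 15300.00, centroid at (85.00, 45.00).
hole: A = −(37 × 21) = -777.00, centroid at (57.50, 43.50).
ΣA = 14523.00 mm²
ΣAx_c = (15300.00)(85.00) + (-777.00)(57.50) = 1255822.50 mm³
ΣAy_c = (15300.00)(45.00) + (-777.00)(43.50) = 654700.50 mm³
x_c = 1255822.50 / 14523.00 = 86.47 mm
y_c = 654700.50 / 14523.00 = 45.08 mm

x_c = 86.47 mm, y_c = 45.08 mm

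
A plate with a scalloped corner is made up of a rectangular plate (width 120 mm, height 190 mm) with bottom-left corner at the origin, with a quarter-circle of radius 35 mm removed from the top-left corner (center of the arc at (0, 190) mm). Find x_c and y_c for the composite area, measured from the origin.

x_c = 61.99 mm, y_c = 91.47 mm

Part | A | x̄ᵢ | ȳᵢ | A·x̄ᵢ | A·ȳᵢ
plate | 22800.00 | 60.00 | 95.00 | 1368000.00 | 2166000.00
removed quarter-circle | -962.11 | 14.85 | 175.15 | -14291.67 | -168509.76
Σ | 21837.89 |  |  | 1353708.33 | 1997490.24
x_c = 1353708.33 / 21837.89 = 61.99 mm
y_c = 1997490.24 / 21837.89 = 91.47 mm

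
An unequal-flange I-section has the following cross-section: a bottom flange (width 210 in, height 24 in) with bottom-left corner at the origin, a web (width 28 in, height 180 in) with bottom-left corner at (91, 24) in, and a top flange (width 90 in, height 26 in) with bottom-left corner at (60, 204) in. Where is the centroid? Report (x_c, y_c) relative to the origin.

x_c = 105.00 in, y_c = 92.01 in

bottom flange: A = 210 × 24 = 5040.00, centroid at (105.00, 12.00).
web: A = 28 × 180 = 5040.00, centroid at (105.00, 114.00).
top flange: A = 90 × 26 = 2340.00, centroid at (105.00, 217.00).
ΣA = 12420.00 in²
ΣAx_c = (5040.00)(105.00) + (5040.00)(105.00) + (2340.00)(105.00) = 1304100.00 in³
ΣAy_c = (5040.00)(12.00) + (5040.00)(114.00) + (2340.00)(217.00) = 1142820.00 in³
x_c = 1304100.00 / 12420.00 = 105.00 in
y_c = 1142820.00 / 12420.00 = 92.01 in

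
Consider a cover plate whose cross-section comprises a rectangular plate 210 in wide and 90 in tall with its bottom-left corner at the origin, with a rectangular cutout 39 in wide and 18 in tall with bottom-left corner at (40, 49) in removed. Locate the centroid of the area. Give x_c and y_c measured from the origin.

plate: A = 210 × 90 = 18900.00, centroid at (105.00, 45.00).
hole: A = −(39 × 18) = -702.00, centroid at (59.50, 58.00).
ΣA = 18198.00 in²
ΣAx_c = (18900.00)(105.00) + (-702.00)(59.50) = 1942731.00 in³
ΣAy_c = (18900.00)(45.00) + (-702.00)(58.00) = 809784.00 in³
x_c = 1942731.00 / 18198.00 = 106.76 in
y_c = 809784.00 / 18198.00 = 44.50 in

x_c = 106.76 in, y_c = 44.50 in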